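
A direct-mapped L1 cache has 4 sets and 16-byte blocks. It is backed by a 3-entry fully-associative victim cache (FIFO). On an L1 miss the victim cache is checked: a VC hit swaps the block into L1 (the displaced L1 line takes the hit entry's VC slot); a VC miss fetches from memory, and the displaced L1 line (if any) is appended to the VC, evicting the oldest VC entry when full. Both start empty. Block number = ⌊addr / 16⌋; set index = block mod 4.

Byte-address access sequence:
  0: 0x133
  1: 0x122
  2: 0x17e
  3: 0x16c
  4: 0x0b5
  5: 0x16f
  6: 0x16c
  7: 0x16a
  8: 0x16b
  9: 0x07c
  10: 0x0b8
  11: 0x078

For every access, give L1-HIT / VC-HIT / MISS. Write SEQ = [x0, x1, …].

SEQ = [MISS, MISS, MISS, MISS, MISS, L1-HIT, L1-HIT, L1-HIT, L1-HIT, MISS, VC-HIT, VC-HIT]

0: 0x133 (blk 19, set 3) → MISS  vc=[]
1: 0x122 (blk 18, set 2) → MISS  vc=[]
2: 0x17e (blk 23, set 3) → MISS  vc=[19]
3: 0x16c (blk 22, set 2) → MISS  vc=[19, 18]
4: 0xb5 (blk 11, set 3) → MISS  vc=[19, 18, 23]
5: 0x16f (blk 22, set 2) → L1-HIT  vc=[19, 18, 23]
6: 0x16c (blk 22, set 2) → L1-HIT  vc=[19, 18, 23]
7: 0x16a (blk 22, set 2) → L1-HIT  vc=[19, 18, 23]
8: 0x16b (blk 22, set 2) → L1-HIT  vc=[19, 18, 23]
9: 0x7c (blk 7, set 3) → MISS  vc=[18, 23, 11]
10: 0xb8 (blk 11, set 3) → VC-HIT  vc=[18, 23, 7]
11: 0x78 (blk 7, set 3) → VC-HIT  vc=[18, 23, 11]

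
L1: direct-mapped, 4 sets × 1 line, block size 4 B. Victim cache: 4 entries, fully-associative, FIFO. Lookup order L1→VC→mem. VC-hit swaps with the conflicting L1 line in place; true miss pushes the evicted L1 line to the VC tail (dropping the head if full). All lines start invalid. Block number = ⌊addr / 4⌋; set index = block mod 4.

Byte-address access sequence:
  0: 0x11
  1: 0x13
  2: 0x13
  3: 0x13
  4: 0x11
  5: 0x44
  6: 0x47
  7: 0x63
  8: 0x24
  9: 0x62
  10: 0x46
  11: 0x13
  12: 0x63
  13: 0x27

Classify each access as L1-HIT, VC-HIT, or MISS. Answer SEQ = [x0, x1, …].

SEQ = [MISS, L1-HIT, L1-HIT, L1-HIT, L1-HIT, MISS, L1-HIT, MISS, MISS, L1-HIT, VC-HIT, VC-HIT, VC-HIT, VC-HIT]

  [0] addr=0x11 blk=4 s=0: MISS | VC []
  [1] addr=0x13 blk=4 s=0: L1-HIT | VC []
  [2] addr=0x13 blk=4 s=0: L1-HIT | VC []
  [3] addr=0x13 blk=4 s=0: L1-HIT | VC []
  [4] addr=0x11 blk=4 s=0: L1-HIT | VC []
  [5] addr=0x44 blk=17 s=1: MISS | VC []
  [6] addr=0x47 blk=17 s=1: L1-HIT | VC []
  [7] addr=0x63 blk=24 s=0: MISS | VC [4]
  [8] addr=0x24 blk=9 s=1: MISS | VC [4, 17]
  [9] addr=0x62 blk=24 s=0: L1-HIT | VC [4, 17]
  [10] addr=0x46 blk=17 s=1: VC-HIT | VC [4, 9]
  [11] addr=0x13 blk=4 s=0: VC-HIT | VC [24, 9]
  [12] addr=0x63 blk=24 s=0: VC-HIT | VC [4, 9]
  [13] addr=0x27 blk=9 s=1: VC-HIT | VC [4, 17]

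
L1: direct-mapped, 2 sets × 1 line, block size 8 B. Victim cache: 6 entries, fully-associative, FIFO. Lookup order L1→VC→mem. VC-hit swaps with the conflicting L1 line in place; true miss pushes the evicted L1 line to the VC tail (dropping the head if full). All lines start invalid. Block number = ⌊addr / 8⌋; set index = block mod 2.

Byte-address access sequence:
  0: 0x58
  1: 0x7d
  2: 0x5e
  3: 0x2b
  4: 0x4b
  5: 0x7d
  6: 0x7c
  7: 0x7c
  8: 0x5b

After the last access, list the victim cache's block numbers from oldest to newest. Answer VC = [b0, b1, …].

VC = [9, 15, 5]

  [0] addr=0x58 blk=11 s=1: MISS | VC []
  [1] addr=0x7d blk=15 s=1: MISS | VC [11]
  [2] addr=0x5e blk=11 s=1: VC-HIT | VC [15]
  [3] addr=0x2b blk=5 s=1: MISS | VC [15, 11]
  [4] addr=0x4b blk=9 s=1: MISS | VC [15, 11, 5]
  [5] addr=0x7d blk=15 s=1: VC-HIT | VC [9, 11, 5]
  [6] addr=0x7c blk=15 s=1: L1-HIT | VC [9, 11, 5]
  [7] addr=0x7c blk=15 s=1: L1-HIT | VC [9, 11, 5]
  [8] addr=0x5b blk=11 s=1: VC-HIT | VC [9, 15, 5]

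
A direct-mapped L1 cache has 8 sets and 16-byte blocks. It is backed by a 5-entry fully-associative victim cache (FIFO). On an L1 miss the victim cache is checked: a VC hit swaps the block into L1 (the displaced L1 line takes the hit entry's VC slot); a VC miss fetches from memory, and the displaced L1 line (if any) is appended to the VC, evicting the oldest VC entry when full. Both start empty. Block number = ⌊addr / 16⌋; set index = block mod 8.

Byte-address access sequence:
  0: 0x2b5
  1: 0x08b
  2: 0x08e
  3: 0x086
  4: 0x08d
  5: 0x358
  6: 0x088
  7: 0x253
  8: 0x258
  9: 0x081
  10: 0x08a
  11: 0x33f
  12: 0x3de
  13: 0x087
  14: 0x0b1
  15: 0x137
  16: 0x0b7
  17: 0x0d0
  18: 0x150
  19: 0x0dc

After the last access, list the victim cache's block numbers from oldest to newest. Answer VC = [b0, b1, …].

VC = [37, 51, 19, 61, 21]

#0 0x2b5→b43/s3 MISS; vc=[]
#1 0x8b→b8/s0 MISS; vc=[]
#2 0x8e→b8/s0 L1-HIT; vc=[]
#3 0x86→b8/s0 L1-HIT; vc=[]
#4 0x8d→b8/s0 L1-HIT; vc=[]
#5 0x358→b53/s5 MISS; vc=[]
#6 0x88→b8/s0 L1-HIT; vc=[]
#7 0x253→b37/s5 MISS; vc=[53]
#8 0x258→b37/s5 L1-HIT; vc=[53]
#9 0x81→b8/s0 L1-HIT; vc=[53]
#10 0x8a→b8/s0 L1-HIT; vc=[53]
#11 0x33f→b51/s3 MISS; vc=[53,43]
#12 0x3de→b61/s5 MISS; vc=[53,43,37]
#13 0x87→b8/s0 L1-HIT; vc=[53,43,37]
#14 0xb1→b11/s3 MISS; vc=[53,43,37,51]
#15 0x137→b19/s3 MISS; vc=[53,43,37,51,11]
#16 0xb7→b11/s3 VC-HIT; vc=[53,43,37,51,19]
#17 0xd0→b13/s5 MISS; vc=[43,37,51,19,61]
#18 0x150→b21/s5 MISS; vc=[37,51,19,61,13]
#19 0xdc→b13/s5 VC-HIT; vc=[37,51,19,61,21]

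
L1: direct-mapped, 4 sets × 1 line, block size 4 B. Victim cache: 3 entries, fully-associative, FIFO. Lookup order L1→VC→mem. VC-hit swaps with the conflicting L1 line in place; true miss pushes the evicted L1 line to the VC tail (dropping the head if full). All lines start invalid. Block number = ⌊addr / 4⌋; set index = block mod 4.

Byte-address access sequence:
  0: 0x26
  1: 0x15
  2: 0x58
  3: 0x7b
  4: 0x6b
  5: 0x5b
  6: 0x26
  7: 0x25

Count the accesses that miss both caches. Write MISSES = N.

0: 0x26 (blk 9, set 1) → MISS  vc=[]
1: 0x15 (blk 5, set 1) → MISS  vc=[9]
2: 0x58 (blk 22, set 2) → MISS  vc=[9]
3: 0x7b (blk 30, set 2) → MISS  vc=[9, 22]
4: 0x6b (blk 26, set 2) → MISS  vc=[9, 22, 30]
5: 0x5b (blk 22, set 2) → VC-HIT  vc=[9, 26, 30]
6: 0x26 (blk 9, set 1) → VC-HIT  vc=[5, 26, 30]
7: 0x25 (blk 9, set 1) → L1-HIT  vc=[5, 26, 30]

MISSES = 5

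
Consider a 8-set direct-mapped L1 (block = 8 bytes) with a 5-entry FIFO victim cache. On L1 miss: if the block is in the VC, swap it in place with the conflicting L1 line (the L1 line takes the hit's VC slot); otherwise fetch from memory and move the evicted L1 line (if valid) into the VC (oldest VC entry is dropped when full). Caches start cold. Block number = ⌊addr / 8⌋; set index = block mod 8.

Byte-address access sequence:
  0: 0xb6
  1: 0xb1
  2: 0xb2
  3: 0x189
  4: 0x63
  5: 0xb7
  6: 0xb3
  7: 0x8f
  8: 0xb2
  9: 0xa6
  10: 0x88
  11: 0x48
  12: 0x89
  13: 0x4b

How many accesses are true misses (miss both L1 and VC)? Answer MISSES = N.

  [0] addr=0xb6 blk=22 s=6: MISS | VC []
  [1] addr=0xb1 blk=22 s=6: L1-HIT | VC []
  [2] addr=0xb2 blk=22 s=6: L1-HIT | VC []
  [3] addr=0x189 blk=49 s=1: MISS | VC []
  [4] addr=0x63 blk=12 s=4: MISS | VC []
  [5] addr=0xb7 blk=22 s=6: L1-HIT | VC []
  [6] addr=0xb3 blk=22 s=6: L1-HIT | VC []
  [7] addr=0x8f blk=17 s=1: MISS | VC [49]
  [8] addr=0xb2 blk=22 s=6: L1-HIT | VC [49]
  [9] addr=0xa6 blk=20 s=4: MISS | VC [49, 12]
  [10] addr=0x88 blk=17 s=1: L1-HIT | VC [49, 12]
  [11] addr=0x48 blk=9 s=1: MISS | VC [49, 12, 17]
  [12] addr=0x89 blk=17 s=1: VC-HIT | VC [49, 12, 9]
  [13] addr=0x4b blk=9 s=1: VC-HIT | VC [49, 12, 17]

MISSES = 6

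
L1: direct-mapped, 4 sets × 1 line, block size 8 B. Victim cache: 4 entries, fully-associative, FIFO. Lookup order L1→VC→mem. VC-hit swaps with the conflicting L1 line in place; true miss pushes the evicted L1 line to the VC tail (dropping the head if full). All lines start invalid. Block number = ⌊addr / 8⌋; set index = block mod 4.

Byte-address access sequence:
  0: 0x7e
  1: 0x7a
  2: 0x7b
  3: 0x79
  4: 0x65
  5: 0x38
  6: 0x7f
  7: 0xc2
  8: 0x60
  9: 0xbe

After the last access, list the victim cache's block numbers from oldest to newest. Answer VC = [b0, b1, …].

VC = [7, 24, 15]

  [0] addr=0x7e blk=15 s=3: MISS | VC []
  [1] addr=0x7a blk=15 s=3: L1-HIT | VC []
  [2] addr=0x7b blk=15 s=3: L1-HIT | VC []
  [3] addr=0x79 blk=15 s=3: L1-HIT | VC []
  [4] addr=0x65 blk=12 s=0: MISS | VC []
  [5] addr=0x38 blk=7 s=3: MISS | VC [15]
  [6] addr=0x7f blk=15 s=3: VC-HIT | VC [7]
  [7] addr=0xc2 blk=24 s=0: MISS | VC [7, 12]
  [8] addr=0x60 blk=12 s=0: VC-HIT | VC [7, 24]
  [9] addr=0xbe blk=23 s=3: MISS | VC [7, 24, 15]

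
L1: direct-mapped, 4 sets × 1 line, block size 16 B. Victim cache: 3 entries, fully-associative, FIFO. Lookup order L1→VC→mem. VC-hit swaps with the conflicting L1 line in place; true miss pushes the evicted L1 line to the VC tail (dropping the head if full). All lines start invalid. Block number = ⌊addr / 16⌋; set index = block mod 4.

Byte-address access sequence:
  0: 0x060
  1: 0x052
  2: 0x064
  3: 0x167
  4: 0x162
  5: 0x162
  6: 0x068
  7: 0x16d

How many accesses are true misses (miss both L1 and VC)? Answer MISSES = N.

MISSES = 3

  [0] addr=0x60 blk=6 s=2: MISS | VC []
  [1] addr=0x52 blk=5 s=1: MISS | VC []
  [2] addr=0x64 blk=6 s=2: L1-HIT | VC []
  [3] addr=0x167 blk=22 s=2: MISS | VC [6]
  [4] addr=0x162 blk=22 s=2: L1-HIT | VC [6]
  [5] addr=0x162 blk=22 s=2: L1-HIT | VC [6]
  [6] addr=0x68 blk=6 s=2: VC-HIT | VC [22]
  [7] addr=0x16d blk=22 s=2: VC-HIT | VC [6]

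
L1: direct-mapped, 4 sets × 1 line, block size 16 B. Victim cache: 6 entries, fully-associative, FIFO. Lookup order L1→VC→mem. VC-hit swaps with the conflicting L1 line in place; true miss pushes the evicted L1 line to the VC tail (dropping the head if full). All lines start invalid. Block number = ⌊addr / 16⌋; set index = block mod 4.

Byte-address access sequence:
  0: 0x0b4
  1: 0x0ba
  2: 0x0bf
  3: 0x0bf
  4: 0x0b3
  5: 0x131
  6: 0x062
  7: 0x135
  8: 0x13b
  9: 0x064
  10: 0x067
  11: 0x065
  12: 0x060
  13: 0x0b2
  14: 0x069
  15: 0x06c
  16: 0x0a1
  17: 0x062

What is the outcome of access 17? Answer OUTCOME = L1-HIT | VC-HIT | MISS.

0: 0xb4 (blk 11, set 3) → MISS  vc=[]
1: 0xba (blk 11, set 3) → L1-HIT  vc=[]
2: 0xbf (blk 11, set 3) → L1-HIT  vc=[]
3: 0xbf (blk 11, set 3) → L1-HIT  vc=[]
4: 0xb3 (blk 11, set 3) → L1-HIT  vc=[]
5: 0x131 (blk 19, set 3) → MISS  vc=[11]
6: 0x62 (blk 6, set 2) → MISS  vc=[11]
7: 0x135 (blk 19, set 3) → L1-HIT  vc=[11]
8: 0x13b (blk 19, set 3) → L1-HIT  vc=[11]
9: 0x64 (blk 6, set 2) → L1-HIT  vc=[11]
10: 0x67 (blk 6, set 2) → L1-HIT  vc=[11]
11: 0x65 (blk 6, set 2) → L1-HIT  vc=[11]
12: 0x60 (blk 6, set 2) → L1-HIT  vc=[11]
13: 0xb2 (blk 11, set 3) → VC-HIT  vc=[19]
14: 0x69 (blk 6, set 2) → L1-HIT  vc=[19]
15: 0x6c (blk 6, set 2) → L1-HIT  vc=[19]
16: 0xa1 (blk 10, set 2) → MISS  vc=[19, 6]
17: 0x62 (blk 6, set 2) → VC-HIT  vc=[19, 10]

OUTCOME = VC-HIT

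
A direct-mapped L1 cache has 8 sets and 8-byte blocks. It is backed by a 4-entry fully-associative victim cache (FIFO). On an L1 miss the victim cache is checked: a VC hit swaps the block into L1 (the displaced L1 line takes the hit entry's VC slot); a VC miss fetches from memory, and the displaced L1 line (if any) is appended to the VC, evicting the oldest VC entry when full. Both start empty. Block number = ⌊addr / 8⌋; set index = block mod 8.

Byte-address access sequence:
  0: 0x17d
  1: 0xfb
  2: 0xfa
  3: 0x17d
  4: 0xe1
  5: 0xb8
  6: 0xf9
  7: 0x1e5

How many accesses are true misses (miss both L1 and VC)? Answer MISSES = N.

#0 0x17d→b47/s7 MISS; vc=[]
#1 0xfb→b31/s7 MISS; vc=[47]
#2 0xfa→b31/s7 L1-HIT; vc=[47]
#3 0x17d→b47/s7 VC-HIT; vc=[31]
#4 0xe1→b28/s4 MISS; vc=[31]
#5 0xb8→b23/s7 MISS; vc=[31,47]
#6 0xf9→b31/s7 VC-HIT; vc=[23,47]
#7 0x1e5→b60/s4 MISS; vc=[23,47,28]

MISSES = 5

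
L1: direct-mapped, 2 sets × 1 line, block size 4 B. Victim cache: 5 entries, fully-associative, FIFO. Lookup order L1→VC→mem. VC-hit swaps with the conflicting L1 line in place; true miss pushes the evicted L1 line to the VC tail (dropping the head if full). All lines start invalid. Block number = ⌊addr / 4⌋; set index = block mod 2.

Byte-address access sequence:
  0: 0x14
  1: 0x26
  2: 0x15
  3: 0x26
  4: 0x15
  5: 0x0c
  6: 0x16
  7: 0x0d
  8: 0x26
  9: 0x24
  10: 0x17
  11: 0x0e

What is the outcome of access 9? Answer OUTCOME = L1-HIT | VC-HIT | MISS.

OUTCOME = L1-HIT

0: 0x14 (blk 5, set 1) → MISS  vc=[]
1: 0x26 (blk 9, set 1) → MISS  vc=[5]
2: 0x15 (blk 5, set 1) → VC-HIT  vc=[9]
3: 0x26 (blk 9, set 1) → VC-HIT  vc=[5]
4: 0x15 (blk 5, set 1) → VC-HIT  vc=[9]
5: 0xc (blk 3, set 1) → MISS  vc=[9, 5]
6: 0x16 (blk 5, set 1) → VC-HIT  vc=[9, 3]
7: 0xd (blk 3, set 1) → VC-HIT  vc=[9, 5]
8: 0x26 (blk 9, set 1) → VC-HIT  vc=[3, 5]
9: 0x24 (blk 9, set 1) → L1-HIT  vc=[3, 5]
10: 0x17 (blk 5, set 1) → VC-HIT  vc=[3, 9]
11: 0xe (blk 3, set 1) → VC-HIT  vc=[5, 9]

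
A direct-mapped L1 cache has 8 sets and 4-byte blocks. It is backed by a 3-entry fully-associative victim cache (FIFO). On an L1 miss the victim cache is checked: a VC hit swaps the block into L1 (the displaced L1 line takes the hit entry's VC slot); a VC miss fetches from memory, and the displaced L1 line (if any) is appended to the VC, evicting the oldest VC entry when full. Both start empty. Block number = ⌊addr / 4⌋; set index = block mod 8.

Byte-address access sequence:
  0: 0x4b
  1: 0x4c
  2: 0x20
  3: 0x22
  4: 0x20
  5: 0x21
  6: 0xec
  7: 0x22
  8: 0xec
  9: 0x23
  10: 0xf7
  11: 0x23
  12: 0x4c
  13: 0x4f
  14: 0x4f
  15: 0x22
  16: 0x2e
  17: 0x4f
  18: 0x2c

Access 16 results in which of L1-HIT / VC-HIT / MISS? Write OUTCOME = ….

OUTCOME = MISS

#0 0x4b→b18/s2 MISS; vc=[]
#1 0x4c→b19/s3 MISS; vc=[]
#2 0x20→b8/s0 MISS; vc=[]
#3 0x22→b8/s0 L1-HIT; vc=[]
#4 0x20→b8/s0 L1-HIT; vc=[]
#5 0x21→b8/s0 L1-HIT; vc=[]
#6 0xec→b59/s3 MISS; vc=[19]
#7 0x22→b8/s0 L1-HIT; vc=[19]
#8 0xec→b59/s3 L1-HIT; vc=[19]
#9 0x23→b8/s0 L1-HIT; vc=[19]
#10 0xf7→b61/s5 MISS; vc=[19]
#11 0x23→b8/s0 L1-HIT; vc=[19]
#12 0x4c→b19/s3 VC-HIT; vc=[59]
#13 0x4f→b19/s3 L1-HIT; vc=[59]
#14 0x4f→b19/s3 L1-HIT; vc=[59]
#15 0x22→b8/s0 L1-HIT; vc=[59]
#16 0x2e→b11/s3 MISS; vc=[59,19]
#17 0x4f→b19/s3 VC-HIT; vc=[59,11]
#18 0x2c→b11/s3 VC-HIT; vc=[59,19]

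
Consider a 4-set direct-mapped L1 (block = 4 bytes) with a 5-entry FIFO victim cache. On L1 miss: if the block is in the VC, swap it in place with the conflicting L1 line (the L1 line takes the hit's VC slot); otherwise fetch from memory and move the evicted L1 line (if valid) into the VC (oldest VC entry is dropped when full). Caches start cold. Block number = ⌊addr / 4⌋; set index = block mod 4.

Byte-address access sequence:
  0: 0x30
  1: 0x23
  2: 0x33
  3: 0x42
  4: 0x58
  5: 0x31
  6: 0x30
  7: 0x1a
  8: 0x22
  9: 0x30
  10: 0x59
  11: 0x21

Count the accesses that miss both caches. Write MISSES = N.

MISSES = 5

#0 0x30→b12/s0 MISS; vc=[]
#1 0x23→b8/s0 MISS; vc=[12]
#2 0x33→b12/s0 VC-HIT; vc=[8]
#3 0x42→b16/s0 MISS; vc=[8,12]
#4 0x58→b22/s2 MISS; vc=[8,12]
#5 0x31→b12/s0 VC-HIT; vc=[8,16]
#6 0x30→b12/s0 L1-HIT; vc=[8,16]
#7 0x1a→b6/s2 MISS; vc=[8,16,22]
#8 0x22→b8/s0 VC-HIT; vc=[12,16,22]
#9 0x30→b12/s0 VC-HIT; vc=[8,16,22]
#10 0x59→b22/s2 VC-HIT; vc=[8,16,6]
#11 0x21→b8/s0 VC-HIT; vc=[12,16,6]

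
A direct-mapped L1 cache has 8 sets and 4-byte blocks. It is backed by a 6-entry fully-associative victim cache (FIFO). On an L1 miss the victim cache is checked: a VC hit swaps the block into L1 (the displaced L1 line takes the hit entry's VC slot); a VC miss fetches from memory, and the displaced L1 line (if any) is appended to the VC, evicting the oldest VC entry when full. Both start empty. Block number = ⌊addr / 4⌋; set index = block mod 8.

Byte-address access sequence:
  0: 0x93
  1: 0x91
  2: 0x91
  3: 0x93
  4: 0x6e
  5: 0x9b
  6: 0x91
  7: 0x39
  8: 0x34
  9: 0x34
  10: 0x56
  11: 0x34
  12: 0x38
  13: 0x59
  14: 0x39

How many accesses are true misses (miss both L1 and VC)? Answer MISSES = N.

#0 0x93→b36/s4 MISS; vc=[]
#1 0x91→b36/s4 L1-HIT; vc=[]
#2 0x91→b36/s4 L1-HIT; vc=[]
#3 0x93→b36/s4 L1-HIT; vc=[]
#4 0x6e→b27/s3 MISS; vc=[]
#5 0x9b→b38/s6 MISS; vc=[]
#6 0x91→b36/s4 L1-HIT; vc=[]
#7 0x39→b14/s6 MISS; vc=[38]
#8 0x34→b13/s5 MISS; vc=[38]
#9 0x34→b13/s5 L1-HIT; vc=[38]
#10 0x56→b21/s5 MISS; vc=[38,13]
#11 0x34→b13/s5 VC-HIT; vc=[38,21]
#12 0x38→b14/s6 L1-HIT; vc=[38,21]
#13 0x59→b22/s6 MISS; vc=[38,21,14]
#14 0x39→b14/s6 VC-HIT; vc=[38,21,22]

MISSES = 7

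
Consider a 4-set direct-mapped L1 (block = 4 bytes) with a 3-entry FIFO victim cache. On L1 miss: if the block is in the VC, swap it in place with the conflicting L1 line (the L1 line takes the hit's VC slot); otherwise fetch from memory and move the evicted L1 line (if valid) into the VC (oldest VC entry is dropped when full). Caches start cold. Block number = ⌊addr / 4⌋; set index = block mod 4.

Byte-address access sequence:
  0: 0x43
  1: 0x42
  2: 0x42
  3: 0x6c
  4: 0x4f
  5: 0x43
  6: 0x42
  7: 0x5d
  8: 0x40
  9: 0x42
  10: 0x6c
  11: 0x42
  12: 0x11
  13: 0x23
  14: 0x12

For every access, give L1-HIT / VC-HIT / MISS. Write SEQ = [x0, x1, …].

SEQ = [MISS, L1-HIT, L1-HIT, MISS, MISS, L1-HIT, L1-HIT, MISS, L1-HIT, L1-HIT, VC-HIT, L1-HIT, MISS, MISS, VC-HIT]

#0 0x43→b16/s0 MISS; vc=[]
#1 0x42→b16/s0 L1-HIT; vc=[]
#2 0x42→b16/s0 L1-HIT; vc=[]
#3 0x6c→b27/s3 MISS; vc=[]
#4 0x4f→b19/s3 MISS; vc=[27]
#5 0x43→b16/s0 L1-HIT; vc=[27]
#6 0x42→b16/s0 L1-HIT; vc=[27]
#7 0x5d→b23/s3 MISS; vc=[27,19]
#8 0x40→b16/s0 L1-HIT; vc=[27,19]
#9 0x42→b16/s0 L1-HIT; vc=[27,19]
#10 0x6c→b27/s3 VC-HIT; vc=[23,19]
#11 0x42→b16/s0 L1-HIT; vc=[23,19]
#12 0x11→b4/s0 MISS; vc=[23,19,16]
#13 0x23→b8/s0 MISS; vc=[19,16,4]
#14 0x12→b4/s0 VC-HIT; vc=[19,16,8]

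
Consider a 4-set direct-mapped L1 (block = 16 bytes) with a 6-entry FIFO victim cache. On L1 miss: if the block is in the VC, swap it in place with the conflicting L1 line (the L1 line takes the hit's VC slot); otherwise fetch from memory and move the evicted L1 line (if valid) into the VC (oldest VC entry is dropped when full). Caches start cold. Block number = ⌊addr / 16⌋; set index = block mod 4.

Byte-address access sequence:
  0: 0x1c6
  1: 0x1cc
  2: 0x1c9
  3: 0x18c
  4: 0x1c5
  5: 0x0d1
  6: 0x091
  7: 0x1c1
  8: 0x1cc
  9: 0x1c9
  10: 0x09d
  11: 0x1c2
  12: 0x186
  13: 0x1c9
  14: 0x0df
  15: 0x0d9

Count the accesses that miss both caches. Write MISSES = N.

#0 0x1c6→b28/s0 MISS; vc=[]
#1 0x1cc→b28/s0 L1-HIT; vc=[]
#2 0x1c9→b28/s0 L1-HIT; vc=[]
#3 0x18c→b24/s0 MISS; vc=[28]
#4 0x1c5→b28/s0 VC-HIT; vc=[24]
#5 0xd1→b13/s1 MISS; vc=[24]
#6 0x91→b9/s1 MISS; vc=[24,13]
#7 0x1c1→b28/s0 L1-HIT; vc=[24,13]
#8 0x1cc→b28/s0 L1-HIT; vc=[24,13]
#9 0x1c9→b28/s0 L1-HIT; vc=[24,13]
#10 0x9d→b9/s1 L1-HIT; vc=[24,13]
#11 0x1c2→b28/s0 L1-HIT; vc=[24,13]
#12 0x186→b24/s0 VC-HIT; vc=[28,13]
#13 0x1c9→b28/s0 VC-HIT; vc=[24,13]
#14 0xdf→b13/s1 VC-HIT; vc=[24,9]
#15 0xd9→b13/s1 L1-HIT; vc=[24,9]

MISSES = 4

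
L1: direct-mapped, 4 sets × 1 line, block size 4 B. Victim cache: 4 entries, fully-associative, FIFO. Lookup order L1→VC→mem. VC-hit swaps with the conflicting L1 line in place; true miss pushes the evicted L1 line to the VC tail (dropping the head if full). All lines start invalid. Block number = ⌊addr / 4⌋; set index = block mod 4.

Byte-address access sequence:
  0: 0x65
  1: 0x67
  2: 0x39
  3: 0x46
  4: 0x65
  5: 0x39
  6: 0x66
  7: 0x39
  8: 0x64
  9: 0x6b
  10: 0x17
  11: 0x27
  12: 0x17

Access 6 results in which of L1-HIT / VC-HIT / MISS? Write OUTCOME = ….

#0 0x65→b25/s1 MISS; vc=[]
#1 0x67→b25/s1 L1-HIT; vc=[]
#2 0x39→b14/s2 MISS; vc=[]
#3 0x46→b17/s1 MISS; vc=[25]
#4 0x65→b25/s1 VC-HIT; vc=[17]
#5 0x39→b14/s2 L1-HIT; vc=[17]
#6 0x66→b25/s1 L1-HIT; vc=[17]
#7 0x39→b14/s2 L1-HIT; vc=[17]
#8 0x64→b25/s1 L1-HIT; vc=[17]
#9 0x6b→b26/s2 MISS; vc=[17,14]
#10 0x17→b5/s1 MISS; vc=[17,14,25]
#11 0x27→b9/s1 MISS; vc=[17,14,25,5]
#12 0x17→b5/s1 VC-HIT; vc=[17,14,25,9]

OUTCOME = L1-HIT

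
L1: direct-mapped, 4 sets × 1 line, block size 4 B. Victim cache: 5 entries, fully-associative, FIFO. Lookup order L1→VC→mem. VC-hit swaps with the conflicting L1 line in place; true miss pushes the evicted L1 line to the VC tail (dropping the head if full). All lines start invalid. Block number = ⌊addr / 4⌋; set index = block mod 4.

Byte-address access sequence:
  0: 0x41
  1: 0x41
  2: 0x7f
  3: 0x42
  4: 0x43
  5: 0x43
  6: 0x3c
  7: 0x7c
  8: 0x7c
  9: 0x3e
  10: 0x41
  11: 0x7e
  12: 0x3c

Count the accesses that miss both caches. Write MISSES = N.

MISSES = 3

0: 0x41 (blk 16, set 0) → MISS  vc=[]
1: 0x41 (blk 16, set 0) → L1-HIT  vc=[]
2: 0x7f (blk 31, set 3) → MISS  vc=[]
3: 0x42 (blk 16, set 0) → L1-HIT  vc=[]
4: 0x43 (blk 16, set 0) → L1-HIT  vc=[]
5: 0x43 (blk 16, set 0) → L1-HIT  vc=[]
6: 0x3c (blk 15, set 3) → MISS  vc=[31]
7: 0x7c (blk 31, set 3) → VC-HIT  vc=[15]
8: 0x7c (blk 31, set 3) → L1-HIT  vc=[15]
9: 0x3e (blk 15, set 3) → VC-HIT  vc=[31]
10: 0x41 (blk 16, set 0) → L1-HIT  vc=[31]
11: 0x7e (blk 31, set 3) → VC-HIT  vc=[15]
12: 0x3c (blk 15, set 3) → VC-HIT  vc=[31]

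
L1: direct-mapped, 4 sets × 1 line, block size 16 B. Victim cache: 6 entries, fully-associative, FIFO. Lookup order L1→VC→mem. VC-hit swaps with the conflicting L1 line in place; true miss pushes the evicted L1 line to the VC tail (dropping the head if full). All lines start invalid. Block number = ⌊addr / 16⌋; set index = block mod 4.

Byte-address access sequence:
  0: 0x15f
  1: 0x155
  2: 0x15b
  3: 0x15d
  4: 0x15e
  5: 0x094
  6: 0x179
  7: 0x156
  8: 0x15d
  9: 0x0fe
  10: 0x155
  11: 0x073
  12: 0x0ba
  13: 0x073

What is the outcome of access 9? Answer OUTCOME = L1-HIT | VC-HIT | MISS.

OUTCOME = MISS

  [0] addr=0x15f blk=21 s=1: MISS | VC []
  [1] addr=0x155 blk=21 s=1: L1-HIT | VC []
  [2] addr=0x15b blk=21 s=1: L1-HIT | VC []
  [3] addr=0x15d blk=21 s=1: L1-HIT | VC []
  [4] addr=0x15e blk=21 s=1: L1-HIT | VC []
  [5] addr=0x94 blk=9 s=1: MISS | VC [21]
  [6] addr=0x179 blk=23 s=3: MISS | VC [21]
  [7] addr=0x156 blk=21 s=1: VC-HIT | VC [9]
  [8] addr=0x15d blk=21 s=1: L1-HIT | VC [9]
  [9] addr=0xfe blk=15 s=3: MISS | VC [9, 23]
  [10] addr=0x155 blk=21 s=1: L1-HIT | VC [9, 23]
  [11] addr=0x73 blk=7 s=3: MISS | VC [9, 23, 15]
  [12] addr=0xba blk=11 s=3: MISS | VC [9, 23, 15, 7]
  [13] addr=0x73 blk=7 s=3: VC-HIT | VC [9, 23, 15, 11]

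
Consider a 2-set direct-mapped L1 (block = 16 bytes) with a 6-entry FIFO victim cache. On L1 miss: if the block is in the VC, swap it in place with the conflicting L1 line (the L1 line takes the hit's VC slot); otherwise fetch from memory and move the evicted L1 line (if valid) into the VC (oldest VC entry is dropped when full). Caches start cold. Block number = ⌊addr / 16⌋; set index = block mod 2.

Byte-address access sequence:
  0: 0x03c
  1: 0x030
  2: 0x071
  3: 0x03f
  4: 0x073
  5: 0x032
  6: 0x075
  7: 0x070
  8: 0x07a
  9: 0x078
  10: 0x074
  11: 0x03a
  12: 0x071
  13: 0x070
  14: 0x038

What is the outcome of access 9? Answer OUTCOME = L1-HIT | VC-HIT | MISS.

OUTCOME = L1-HIT

#0 0x3c→b3/s1 MISS; vc=[]
#1 0x30→b3/s1 L1-HIT; vc=[]
#2 0x71→b7/s1 MISS; vc=[3]
#3 0x3f→b3/s1 VC-HIT; vc=[7]
#4 0x73→b7/s1 VC-HIT; vc=[3]
#5 0x32→b3/s1 VC-HIT; vc=[7]
#6 0x75→b7/s1 VC-HIT; vc=[3]
#7 0x70→b7/s1 L1-HIT; vc=[3]
#8 0x7a→b7/s1 L1-HIT; vc=[3]
#9 0x78→b7/s1 L1-HIT; vc=[3]
#10 0x74→b7/s1 L1-HIT; vc=[3]
#11 0x3a→b3/s1 VC-HIT; vc=[7]
#12 0x71→b7/s1 VC-HIT; vc=[3]
#13 0x70→b7/s1 L1-HIT; vc=[3]
#14 0x38→b3/s1 VC-HIT; vc=[7]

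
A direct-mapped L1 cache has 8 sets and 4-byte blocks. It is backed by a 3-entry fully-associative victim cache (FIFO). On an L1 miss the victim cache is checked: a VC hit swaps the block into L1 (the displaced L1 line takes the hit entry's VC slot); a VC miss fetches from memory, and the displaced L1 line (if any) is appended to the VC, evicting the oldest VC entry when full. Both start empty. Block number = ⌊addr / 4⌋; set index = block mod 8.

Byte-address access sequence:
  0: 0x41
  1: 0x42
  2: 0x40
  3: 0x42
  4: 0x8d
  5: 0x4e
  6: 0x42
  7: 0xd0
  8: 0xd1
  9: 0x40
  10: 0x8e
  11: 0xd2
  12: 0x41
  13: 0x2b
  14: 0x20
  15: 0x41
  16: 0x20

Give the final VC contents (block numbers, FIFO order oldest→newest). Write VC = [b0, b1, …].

0: 0x41 (blk 16, set 0) → MISS  vc=[]
1: 0x42 (blk 16, set 0) → L1-HIT  vc=[]
2: 0x40 (blk 16, set 0) → L1-HIT  vc=[]
3: 0x42 (blk 16, set 0) → L1-HIT  vc=[]
4: 0x8d (blk 35, set 3) → MISS  vc=[]
5: 0x4e (blk 19, set 3) → MISS  vc=[35]
6: 0x42 (blk 16, set 0) → L1-HIT  vc=[35]
7: 0xd0 (blk 52, set 4) → MISS  vc=[35]
8: 0xd1 (blk 52, set 4) → L1-HIT  vc=[35]
9: 0x40 (blk 16, set 0) → L1-HIT  vc=[35]
10: 0x8e (blk 35, set 3) → VC-HIT  vc=[19]
11: 0xd2 (blk 52, set 4) → L1-HIT  vc=[19]
12: 0x41 (blk 16, set 0) → L1-HIT  vc=[19]
13: 0x2b (blk 10, set 2) → MISS  vc=[19]
14: 0x20 (blk 8, set 0) → MISS  vc=[19, 16]
15: 0x41 (blk 16, set 0) → VC-HIT  vc=[19, 8]
16: 0x20 (blk 8, set 0) → VC-HIT  vc=[19, 16]

VC = [19, 16]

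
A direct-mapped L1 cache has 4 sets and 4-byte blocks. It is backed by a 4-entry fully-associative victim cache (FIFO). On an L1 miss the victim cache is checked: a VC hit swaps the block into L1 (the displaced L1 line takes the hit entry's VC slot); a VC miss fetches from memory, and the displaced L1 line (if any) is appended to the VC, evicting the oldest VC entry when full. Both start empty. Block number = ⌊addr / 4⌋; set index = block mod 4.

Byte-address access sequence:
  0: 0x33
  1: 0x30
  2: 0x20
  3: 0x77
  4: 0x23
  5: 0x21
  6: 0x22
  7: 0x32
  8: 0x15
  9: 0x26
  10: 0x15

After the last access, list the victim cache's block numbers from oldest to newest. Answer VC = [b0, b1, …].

VC = [8, 29, 9]

#0 0x33→b12/s0 MISS; vc=[]
#1 0x30→b12/s0 L1-HIT; vc=[]
#2 0x20→b8/s0 MISS; vc=[12]
#3 0x77→b29/s1 MISS; vc=[12]
#4 0x23→b8/s0 L1-HIT; vc=[12]
#5 0x21→b8/s0 L1-HIT; vc=[12]
#6 0x22→b8/s0 L1-HIT; vc=[12]
#7 0x32→b12/s0 VC-HIT; vc=[8]
#8 0x15→b5/s1 MISS; vc=[8,29]
#9 0x26→b9/s1 MISS; vc=[8,29,5]
#10 0x15→b5/s1 VC-HIT; vc=[8,29,9]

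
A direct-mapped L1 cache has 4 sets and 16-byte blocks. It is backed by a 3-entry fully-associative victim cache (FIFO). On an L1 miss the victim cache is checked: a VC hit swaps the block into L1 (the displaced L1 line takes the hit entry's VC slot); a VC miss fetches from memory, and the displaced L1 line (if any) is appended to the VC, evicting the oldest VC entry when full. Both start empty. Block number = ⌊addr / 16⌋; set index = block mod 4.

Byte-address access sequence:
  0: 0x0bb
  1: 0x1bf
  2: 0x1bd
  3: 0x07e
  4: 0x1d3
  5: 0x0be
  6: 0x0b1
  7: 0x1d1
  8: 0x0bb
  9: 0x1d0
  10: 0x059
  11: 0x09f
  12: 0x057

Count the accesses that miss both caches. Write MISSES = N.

MISSES = 6

#0 0xbb→b11/s3 MISS; vc=[]
#1 0x1bf→b27/s3 MISS; vc=[11]
#2 0x1bd→b27/s3 L1-HIT; vc=[11]
#3 0x7e→b7/s3 MISS; vc=[11,27]
#4 0x1d3→b29/s1 MISS; vc=[11,27]
#5 0xbe→b11/s3 VC-HIT; vc=[7,27]
#6 0xb1→b11/s3 L1-HIT; vc=[7,27]
#7 0x1d1→b29/s1 L1-HIT; vc=[7,27]
#8 0xbb→b11/s3 L1-HIT; vc=[7,27]
#9 0x1d0→b29/s1 L1-HIT; vc=[7,27]
#10 0x59→b5/s1 MISS; vc=[7,27,29]
#11 0x9f→b9/s1 MISS; vc=[27,29,5]
#12 0x57→b5/s1 VC-HIT; vc=[27,29,9]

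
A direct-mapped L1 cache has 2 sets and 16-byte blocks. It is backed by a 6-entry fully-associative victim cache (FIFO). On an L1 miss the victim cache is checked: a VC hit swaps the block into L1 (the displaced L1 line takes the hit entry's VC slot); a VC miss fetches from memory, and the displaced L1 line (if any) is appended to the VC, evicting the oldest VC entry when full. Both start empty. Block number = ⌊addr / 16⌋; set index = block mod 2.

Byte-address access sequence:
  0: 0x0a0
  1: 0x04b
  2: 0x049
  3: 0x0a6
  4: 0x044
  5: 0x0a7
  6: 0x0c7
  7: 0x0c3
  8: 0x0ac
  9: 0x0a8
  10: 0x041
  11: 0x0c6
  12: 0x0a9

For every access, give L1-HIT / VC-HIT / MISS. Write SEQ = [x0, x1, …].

SEQ = [MISS, MISS, L1-HIT, VC-HIT, VC-HIT, VC-HIT, MISS, L1-HIT, VC-HIT, L1-HIT, VC-HIT, VC-HIT, VC-HIT]

#0 0xa0→b10/s0 MISS; vc=[]
#1 0x4b→b4/s0 MISS; vc=[10]
#2 0x49→b4/s0 L1-HIT; vc=[10]
#3 0xa6→b10/s0 VC-HIT; vc=[4]
#4 0x44→b4/s0 VC-HIT; vc=[10]
#5 0xa7→b10/s0 VC-HIT; vc=[4]
#6 0xc7→b12/s0 MISS; vc=[4,10]
#7 0xc3→b12/s0 L1-HIT; vc=[4,10]
#8 0xac→b10/s0 VC-HIT; vc=[4,12]
#9 0xa8→b10/s0 L1-HIT; vc=[4,12]
#10 0x41→b4/s0 VC-HIT; vc=[10,12]
#11 0xc6→b12/s0 VC-HIT; vc=[10,4]
#12 0xa9→b10/s0 VC-HIT; vc=[12,4]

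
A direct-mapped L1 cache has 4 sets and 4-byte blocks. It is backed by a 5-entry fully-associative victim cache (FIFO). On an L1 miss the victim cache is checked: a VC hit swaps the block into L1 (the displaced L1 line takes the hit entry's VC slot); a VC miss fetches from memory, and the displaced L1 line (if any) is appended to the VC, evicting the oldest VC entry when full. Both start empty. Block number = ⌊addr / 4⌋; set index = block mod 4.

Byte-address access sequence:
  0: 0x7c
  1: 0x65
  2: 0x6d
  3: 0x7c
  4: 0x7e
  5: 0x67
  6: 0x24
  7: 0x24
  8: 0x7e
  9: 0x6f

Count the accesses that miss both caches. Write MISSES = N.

MISSES = 4

0: 0x7c (blk 31, set 3) → MISS  vc=[]
1: 0x65 (blk 25, set 1) → MISS  vc=[]
2: 0x6d (blk 27, set 3) → MISS  vc=[31]
3: 0x7c (blk 31, set 3) → VC-HIT  vc=[27]
4: 0x7e (blk 31, set 3) → L1-HIT  vc=[27]
5: 0x67 (blk 25, set 1) → L1-HIT  vc=[27]
6: 0x24 (blk 9, set 1) → MISS  vc=[27, 25]
7: 0x24 (blk 9, set 1) → L1-HIT  vc=[27, 25]
8: 0x7e (blk 31, set 3) → L1-HIT  vc=[27, 25]
9: 0x6f (blk 27, set 3) → VC-HIT  vc=[31, 25]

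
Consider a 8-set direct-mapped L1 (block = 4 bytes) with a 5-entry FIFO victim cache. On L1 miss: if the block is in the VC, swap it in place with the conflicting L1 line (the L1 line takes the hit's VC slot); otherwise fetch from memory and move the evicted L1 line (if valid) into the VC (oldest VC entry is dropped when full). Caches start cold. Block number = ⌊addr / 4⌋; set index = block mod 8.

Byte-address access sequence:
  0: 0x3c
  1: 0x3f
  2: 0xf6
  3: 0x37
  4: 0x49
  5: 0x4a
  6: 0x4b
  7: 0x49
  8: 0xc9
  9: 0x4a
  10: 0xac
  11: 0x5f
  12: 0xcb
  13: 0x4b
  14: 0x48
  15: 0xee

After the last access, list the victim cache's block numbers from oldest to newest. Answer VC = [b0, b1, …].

  [0] addr=0x3c blk=15 s=7: MISS | VC []
  [1] addr=0x3f blk=15 s=7: L1-HIT | VC []
  [2] addr=0xf6 blk=61 s=5: MISS | VC []
  [3] addr=0x37 blk=13 s=5: MISS | VC [61]
  [4] addr=0x49 blk=18 s=2: MISS | VC [61]
  [5] addr=0x4a blk=18 s=2: L1-HIT | VC [61]
  [6] addr=0x4b blk=18 s=2: L1-HIT | VC [61]
  [7] addr=0x49 blk=18 s=2: L1-HIT | VC [61]
  [8] addr=0xc9 blk=50 s=2: MISS | VC [61, 18]
  [9] addr=0x4a blk=18 s=2: VC-HIT | VC [61, 50]
  [10] addr=0xac blk=43 s=3: MISS | VC [61, 50]
  [11] addr=0x5f blk=23 s=7: MISS | VC [61, 50, 15]
  [12] addr=0xcb blk=50 s=2: VC-HIT | VC [61, 18, 15]
  [13] addr=0x4b blk=18 s=2: VC-HIT | VC [61, 50, 15]
  [14] addr=0x48 blk=18 s=2: L1-HIT | VC [61, 50, 15]
  [15] addr=0xee blk=59 s=3: MISS | VC [61, 50, 15, 43]

VC = [61, 50, 15, 43]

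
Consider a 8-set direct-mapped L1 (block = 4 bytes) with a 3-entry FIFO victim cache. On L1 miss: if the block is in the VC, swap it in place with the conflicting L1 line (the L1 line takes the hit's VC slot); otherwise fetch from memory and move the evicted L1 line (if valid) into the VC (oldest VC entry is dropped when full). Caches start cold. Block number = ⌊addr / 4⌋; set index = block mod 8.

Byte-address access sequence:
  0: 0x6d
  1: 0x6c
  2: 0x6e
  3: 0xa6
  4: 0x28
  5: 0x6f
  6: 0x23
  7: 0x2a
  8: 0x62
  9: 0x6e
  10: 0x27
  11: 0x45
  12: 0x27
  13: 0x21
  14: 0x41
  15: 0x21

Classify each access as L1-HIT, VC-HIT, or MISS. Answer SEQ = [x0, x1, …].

#0 0x6d→b27/s3 MISS; vc=[]
#1 0x6c→b27/s3 L1-HIT; vc=[]
#2 0x6e→b27/s3 L1-HIT; vc=[]
#3 0xa6→b41/s1 MISS; vc=[]
#4 0x28→b10/s2 MISS; vc=[]
#5 0x6f→b27/s3 L1-HIT; vc=[]
#6 0x23→b8/s0 MISS; vc=[]
#7 0x2a→b10/s2 L1-HIT; vc=[]
#8 0x62→b24/s0 MISS; vc=[8]
#9 0x6e→b27/s3 L1-HIT; vc=[8]
#10 0x27→b9/s1 MISS; vc=[8,41]
#11 0x45→b17/s1 MISS; vc=[8,41,9]
#12 0x27→b9/s1 VC-HIT; vc=[8,41,17]
#13 0x21→b8/s0 VC-HIT; vc=[24,41,17]
#14 0x41→b16/s0 MISS; vc=[41,17,8]
#15 0x21→b8/s0 VC-HIT; vc=[41,17,16]

SEQ = [MISS, L1-HIT, L1-HIT, MISS, MISS, L1-HIT, MISS, L1-HIT, MISS, L1-HIT, MISS, MISS, VC-HIT, VC-HIT, MISS, VC-HIT]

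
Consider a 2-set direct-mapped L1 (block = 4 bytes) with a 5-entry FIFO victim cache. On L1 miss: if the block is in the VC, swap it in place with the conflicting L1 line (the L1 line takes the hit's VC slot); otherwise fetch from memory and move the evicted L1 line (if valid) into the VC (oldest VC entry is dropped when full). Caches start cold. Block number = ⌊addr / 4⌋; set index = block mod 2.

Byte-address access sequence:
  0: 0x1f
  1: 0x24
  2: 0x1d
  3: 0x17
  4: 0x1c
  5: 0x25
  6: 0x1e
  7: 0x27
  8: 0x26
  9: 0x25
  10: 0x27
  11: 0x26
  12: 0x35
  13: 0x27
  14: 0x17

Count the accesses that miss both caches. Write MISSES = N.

MISSES = 4

  [0] addr=0x1f blk=7 s=1: MISS | VC []
  [1] addr=0x24 blk=9 s=1: MISS | VC [7]
  [2] addr=0x1d blk=7 s=1: VC-HIT | VC [9]
  [3] addr=0x17 blk=5 s=1: MISS | VC [9, 7]
  [4] addr=0x1c blk=7 s=1: VC-HIT | VC [9, 5]
  [5] addr=0x25 blk=9 s=1: VC-HIT | VC [7, 5]
  [6] addr=0x1e blk=7 s=1: VC-HIT | VC [9, 5]
  [7] addr=0x27 blk=9 s=1: VC-HIT | VC [7, 5]
  [8] addr=0x26 blk=9 s=1: L1-HIT | VC [7, 5]
  [9] addr=0x25 blk=9 s=1: L1-HIT | VC [7, 5]
  [10] addr=0x27 blk=9 s=1: L1-HIT | VC [7, 5]
  [11] addr=0x26 blk=9 s=1: L1-HIT | VC [7, 5]
  [12] addr=0x35 blk=13 s=1: MISS | VC [7, 5, 9]
  [13] addr=0x27 blk=9 s=1: VC-HIT | VC [7, 5, 13]
  [14] addr=0x17 blk=5 s=1: VC-HIT | VC [7, 9, 13]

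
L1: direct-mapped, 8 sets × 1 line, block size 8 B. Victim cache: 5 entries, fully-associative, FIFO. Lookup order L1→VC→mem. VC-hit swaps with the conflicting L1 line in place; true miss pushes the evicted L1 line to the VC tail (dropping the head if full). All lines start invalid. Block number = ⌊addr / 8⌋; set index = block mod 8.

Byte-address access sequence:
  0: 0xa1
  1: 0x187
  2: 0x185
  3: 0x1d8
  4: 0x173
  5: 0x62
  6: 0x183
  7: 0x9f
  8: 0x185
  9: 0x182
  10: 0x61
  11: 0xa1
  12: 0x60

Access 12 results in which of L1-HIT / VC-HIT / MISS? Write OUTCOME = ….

#0 0xa1→b20/s4 MISS; vc=[]
#1 0x187→b48/s0 MISS; vc=[]
#2 0x185→b48/s0 L1-HIT; vc=[]
#3 0x1d8→b59/s3 MISS; vc=[]
#4 0x173→b46/s6 MISS; vc=[]
#5 0x62→b12/s4 MISS; vc=[20]
#6 0x183→b48/s0 L1-HIT; vc=[20]
#7 0x9f→b19/s3 MISS; vc=[20,59]
#8 0x185→b48/s0 L1-HIT; vc=[20,59]
#9 0x182→b48/s0 L1-HIT; vc=[20,59]
#10 0x61→b12/s4 L1-HIT; vc=[20,59]
#11 0xa1→b20/s4 VC-HIT; vc=[12,59]
#12 0x60→b12/s4 VC-HIT; vc=[20,59]

OUTCOME = VC-HIT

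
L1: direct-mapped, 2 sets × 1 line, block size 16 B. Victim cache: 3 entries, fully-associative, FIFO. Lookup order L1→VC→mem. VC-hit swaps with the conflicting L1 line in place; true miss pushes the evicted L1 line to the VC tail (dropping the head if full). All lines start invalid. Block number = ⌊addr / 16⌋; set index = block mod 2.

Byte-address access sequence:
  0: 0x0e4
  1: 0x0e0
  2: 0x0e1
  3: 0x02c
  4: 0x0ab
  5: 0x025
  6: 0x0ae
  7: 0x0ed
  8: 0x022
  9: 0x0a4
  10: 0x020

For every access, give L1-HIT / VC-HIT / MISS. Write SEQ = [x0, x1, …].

SEQ = [MISS, L1-HIT, L1-HIT, MISS, MISS, VC-HIT, VC-HIT, VC-HIT, VC-HIT, VC-HIT, VC-HIT]

  [0] addr=0xe4 blk=14 s=0: MISS | VC []
  [1] addr=0xe0 blk=14 s=0: L1-HIT | VC []
  [2] addr=0xe1 blk=14 s=0: L1-HIT | VC []
  [3] addr=0x2c blk=2 s=0: MISS | VC [14]
  [4] addr=0xab blk=10 s=0: MISS | VC [14, 2]
  [5] addr=0x25 blk=2 s=0: VC-HIT | VC [14, 10]
  [6] addr=0xae blk=10 s=0: VC-HIT | VC [14, 2]
  [7] addr=0xed blk=14 s=0: VC-HIT | VC [10, 2]
  [8] addr=0x22 blk=2 s=0: VC-HIT | VC [10, 14]
  [9] addr=0xa4 blk=10 s=0: VC-HIT | VC [2, 14]
  [10] addr=0x20 blk=2 s=0: VC-HIT | VC [10, 14]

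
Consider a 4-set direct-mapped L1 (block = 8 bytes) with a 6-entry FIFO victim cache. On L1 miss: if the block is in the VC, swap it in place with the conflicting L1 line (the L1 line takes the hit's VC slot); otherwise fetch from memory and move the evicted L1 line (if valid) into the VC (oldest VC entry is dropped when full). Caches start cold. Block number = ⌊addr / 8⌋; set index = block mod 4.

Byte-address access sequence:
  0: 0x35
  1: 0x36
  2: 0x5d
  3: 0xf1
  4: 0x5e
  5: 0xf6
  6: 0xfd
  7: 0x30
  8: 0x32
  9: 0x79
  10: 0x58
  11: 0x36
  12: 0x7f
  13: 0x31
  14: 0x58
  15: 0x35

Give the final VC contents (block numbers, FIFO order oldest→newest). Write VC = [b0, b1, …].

#0 0x35→b6/s2 MISS; vc=[]
#1 0x36→b6/s2 L1-HIT; vc=[]
#2 0x5d→b11/s3 MISS; vc=[]
#3 0xf1→b30/s2 MISS; vc=[6]
#4 0x5e→b11/s3 L1-HIT; vc=[6]
#5 0xf6→b30/s2 L1-HIT; vc=[6]
#6 0xfd→b31/s3 MISS; vc=[6,11]
#7 0x30→b6/s2 VC-HIT; vc=[30,11]
#8 0x32→b6/s2 L1-HIT; vc=[30,11]
#9 0x79→b15/s3 MISS; vc=[30,11,31]
#10 0x58→b11/s3 VC-HIT; vc=[30,15,31]
#11 0x36→b6/s2 L1-HIT; vc=[30,15,31]
#12 0x7f→b15/s3 VC-HIT; vc=[30,11,31]
#13 0x31→b6/s2 L1-HIT; vc=[30,11,31]
#14 0x58→b11/s3 VC-HIT; vc=[30,15,31]
#15 0x35→b6/s2 L1-HIT; vc=[30,15,31]

VC = [30, 15, 31]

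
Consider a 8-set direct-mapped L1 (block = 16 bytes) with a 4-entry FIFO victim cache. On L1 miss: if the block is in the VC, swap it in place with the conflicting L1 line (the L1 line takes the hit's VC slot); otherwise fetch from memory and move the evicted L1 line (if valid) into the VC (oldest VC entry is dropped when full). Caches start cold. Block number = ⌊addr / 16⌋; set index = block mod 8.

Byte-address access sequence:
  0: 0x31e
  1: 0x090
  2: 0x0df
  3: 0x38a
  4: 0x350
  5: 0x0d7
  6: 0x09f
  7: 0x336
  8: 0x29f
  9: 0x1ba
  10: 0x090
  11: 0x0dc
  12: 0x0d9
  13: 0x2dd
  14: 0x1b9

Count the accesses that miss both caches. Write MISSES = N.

#0 0x31e→b49/s1 MISS; vc=[]
#1 0x90→b9/s1 MISS; vc=[49]
#2 0xdf→b13/s5 MISS; vc=[49]
#3 0x38a→b56/s0 MISS; vc=[49]
#4 0x350→b53/s5 MISS; vc=[49,13]
#5 0xd7→b13/s5 VC-HIT; vc=[49,53]
#6 0x9f→b9/s1 L1-HIT; vc=[49,53]
#7 0x336→b51/s3 MISS; vc=[49,53]
#8 0x29f→b41/s1 MISS; vc=[49,53,9]
#9 0x1ba→b27/s3 MISS; vc=[49,53,9,51]
#10 0x90→b9/s1 VC-HIT; vc=[49,53,41,51]
#11 0xdc→b13/s5 L1-HIT; vc=[49,53,41,51]
#12 0xd9→b13/s5 L1-HIT; vc=[49,53,41,51]
#13 0x2dd→b45/s5 MISS; vc=[53,41,51,13]
#14 0x1b9→b27/s3 L1-HIT; vc=[53,41,51,13]

MISSES = 9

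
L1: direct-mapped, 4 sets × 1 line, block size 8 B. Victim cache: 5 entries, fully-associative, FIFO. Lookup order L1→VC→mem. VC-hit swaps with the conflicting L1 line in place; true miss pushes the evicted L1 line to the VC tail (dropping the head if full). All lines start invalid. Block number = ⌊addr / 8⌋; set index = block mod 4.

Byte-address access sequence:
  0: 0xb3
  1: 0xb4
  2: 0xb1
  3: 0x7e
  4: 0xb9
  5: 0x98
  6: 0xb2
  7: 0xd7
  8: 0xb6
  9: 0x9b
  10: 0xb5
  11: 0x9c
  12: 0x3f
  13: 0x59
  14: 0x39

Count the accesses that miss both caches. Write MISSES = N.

  [0] addr=0xb3 blk=22 s=2: MISS | VC []
  [1] addr=0xb4 blk=22 s=2: L1-HIT | VC []
  [2] addr=0xb1 blk=22 s=2: L1-HIT | VC []
  [3] addr=0x7e blk=15 s=3: MISS | VC []
  [4] addr=0xb9 blk=23 s=3: MISS | VC [15]
  [5] addr=0x98 blk=19 s=3: MISS | VC [15, 23]
  [6] addr=0xb2 blk=22 s=2: L1-HIT | VC [15, 23]
  [7] addr=0xd7 blk=26 s=2: MISS | VC [15, 23, 22]
  [8] addr=0xb6 blk=22 s=2: VC-HIT | VC [15, 23, 26]
  [9] addr=0x9b blk=19 s=3: L1-HIT | VC [15, 23, 26]
  [10] addr=0xb5 blk=22 s=2: L1-HIT | VC [15, 23, 26]
  [11] addr=0x9c blk=19 s=3: L1-HIT | VC [15, 23, 26]
  [12] addr=0x3f blk=7 s=3: MISS | VC [15, 23, 26, 19]
  [13] addr=0x59 blk=11 s=3: MISS | VC [15, 23, 26, 19, 7]
  [14] addr=0x39 blk=7 s=3: VC-HIT | VC [15, 23, 26, 19, 11]

MISSES = 7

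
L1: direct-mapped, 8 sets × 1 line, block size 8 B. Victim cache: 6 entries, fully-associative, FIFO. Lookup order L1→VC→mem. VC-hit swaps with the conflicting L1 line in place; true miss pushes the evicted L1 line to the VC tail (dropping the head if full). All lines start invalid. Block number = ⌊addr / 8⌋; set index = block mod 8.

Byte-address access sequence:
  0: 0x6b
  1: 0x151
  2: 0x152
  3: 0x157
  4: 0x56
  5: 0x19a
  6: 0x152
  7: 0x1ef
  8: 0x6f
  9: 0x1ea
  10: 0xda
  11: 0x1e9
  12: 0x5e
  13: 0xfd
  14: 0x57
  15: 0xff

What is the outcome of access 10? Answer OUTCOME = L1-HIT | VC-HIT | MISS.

  [0] addr=0x6b blk=13 s=5: MISS | VC []
  [1] addr=0x151 blk=42 s=2: MISS | VC []
  [2] addr=0x152 blk=42 s=2: L1-HIT | VC []
  [3] addr=0x157 blk=42 s=2: L1-HIT | VC []
  [4] addr=0x56 blk=10 s=2: MISS | VC [42]
  [5] addr=0x19a blk=51 s=3: MISS | VC [42]
  [6] addr=0x152 blk=42 s=2: VC-HIT | VC [10]
  [7] addr=0x1ef blk=61 s=5: MISS | VC [10, 13]
  [8] addr=0x6f blk=13 s=5: VC-HIT | VC [10, 61]
  [9] addr=0x1ea blk=61 s=5: VC-HIT | VC [10, 13]
  [10] addr=0xda blk=27 s=3: MISS | VC [10, 13, 51]
  [11] addr=0x1e9 blk=61 s=5: L1-HIT | VC [10, 13, 51]
  [12] addr=0x5e blk=11 s=3: MISS | VC [10, 13, 51, 27]
  [13] addr=0xfd blk=31 s=7: MISS | VC [10, 13, 51, 27]
  [14] addr=0x57 blk=10 s=2: VC-HIT | VC [42, 13, 51, 27]
  [15] addr=0xff blk=31 s=7: L1-HIT | VC [42, 13, 51, 27]

OUTCOME = MISS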